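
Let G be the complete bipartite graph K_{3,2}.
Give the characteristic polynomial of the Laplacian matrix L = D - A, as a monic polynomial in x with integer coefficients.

x^5 - 12x^4 + 51x^3 - 92x^2 + 60x

The graph has 5 vertices and degree multiset [3, 3, 2, 2, 2]; D is the diagonal matrix of degrees and L = D - A. L has integer entries, so p(x) = det(xI - L) has integer coefficients. Expanding the determinant yields x^5 - 12x^4 + 51x^3 - 92x^2 + 60x. The coefficient of x^4 equals -trace(L) = -12, matching the sum of degrees.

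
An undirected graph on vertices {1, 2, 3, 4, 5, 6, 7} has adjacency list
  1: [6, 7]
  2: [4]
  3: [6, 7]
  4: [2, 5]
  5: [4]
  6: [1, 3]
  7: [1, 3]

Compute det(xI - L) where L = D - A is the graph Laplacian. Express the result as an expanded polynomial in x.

Each diagonal entry of L is the vertex degree and each off-diagonal entry is -1 where an edge is present, 0 otherwise; in the order [1, 2, 3, 4, 5, 6, 7] the diagonal is [2, 1, 2, 2, 1, 2, 2]. L has integer entries, so p(x) = det(xI - L) has integer coefficients. Expanding the determinant yields x^7 - 12x^6 + 55x^5 - 120x^4 + 124x^3 - 48x^2. The coefficient of x^6 equals -trace(L) = -12, matching the sum of degrees. The eigenvalues sum to 12, which equals trace(L) = 2|E|.

x^7 - 12x^6 + 55x^5 - 120x^4 + 124x^3 - 48x^2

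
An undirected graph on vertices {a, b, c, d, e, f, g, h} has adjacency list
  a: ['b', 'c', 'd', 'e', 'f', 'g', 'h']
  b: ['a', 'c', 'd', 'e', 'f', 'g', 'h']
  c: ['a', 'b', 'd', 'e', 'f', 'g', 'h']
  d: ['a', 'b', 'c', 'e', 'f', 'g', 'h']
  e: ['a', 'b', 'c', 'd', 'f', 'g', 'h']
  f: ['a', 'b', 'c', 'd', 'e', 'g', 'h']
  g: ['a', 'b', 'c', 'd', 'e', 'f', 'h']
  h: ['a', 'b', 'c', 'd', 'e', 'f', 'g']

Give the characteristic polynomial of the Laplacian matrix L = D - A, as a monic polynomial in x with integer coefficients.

Each diagonal entry of L is the vertex degree and each off-diagonal entry is -1 where an edge is present, 0 otherwise; in the order [a, b, c, d, e, f, g, h] the diagonal is [7, 7, 7, 7, 7, 7, 7, 7]. L has integer entries, so p(x) = det(xI - L) has integer coefficients. Expanding the determinant yields x^8 - 56x^7 + 1344x^6 - 17920x^5 + 143360x^4 - 688128x^3 + 1835008x^2 - 2097152x. The constant term is 0 because L is singular (the all-ones vector lies in its kernel). By the matrix-tree theorem the graph has (1/8) * product of the nonzero eigenvalues = 262144 spanning trees.

x^8 - 56x^7 + 1344x^6 - 17920x^5 + 143360x^4 - 688128x^3 + 1835008x^2 - 2097152x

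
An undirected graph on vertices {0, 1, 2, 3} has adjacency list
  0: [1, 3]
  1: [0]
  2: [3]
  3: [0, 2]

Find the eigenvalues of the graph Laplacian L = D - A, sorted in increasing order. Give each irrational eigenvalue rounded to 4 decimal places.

Reading degrees in the order [0, 1, 2, 3] gives [2, 1, 1, 2]; set D = diag(2, 1, 1, 2) and form L = D - A. Diagonalising L (or applying a numerical eigensolver to the 4x4 matrix) gives the spectrum above. The eigenvalues sum to 6, which equals trace(L) = 2|E|. The largest eigenvalue, 3.4142, is at most the vertex count 4.

[0, 0.5858, 2, 3.4142]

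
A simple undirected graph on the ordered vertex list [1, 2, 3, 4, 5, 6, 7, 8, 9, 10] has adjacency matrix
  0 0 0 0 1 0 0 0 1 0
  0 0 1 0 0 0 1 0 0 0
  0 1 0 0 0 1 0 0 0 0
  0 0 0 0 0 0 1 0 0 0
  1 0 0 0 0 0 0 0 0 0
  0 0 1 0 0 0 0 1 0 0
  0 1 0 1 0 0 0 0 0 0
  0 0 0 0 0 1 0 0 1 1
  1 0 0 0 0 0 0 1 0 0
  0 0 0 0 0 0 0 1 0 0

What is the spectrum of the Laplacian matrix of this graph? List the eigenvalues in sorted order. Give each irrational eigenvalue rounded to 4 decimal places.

Reading degrees in the order [1, 2, 3, 4, 5, 6, 7, 8, 9, 10] gives [2, 2, 2, 1, 1, 2, 2, 3, 2, 1]; set D = diag(2, 2, 2, 1, 1, 2, 2, 3, 2, 1) and form L = D - A. The multiplicity of 0 as a Laplacian eigenvalue equals the number of connected components. The single zero eigenvalue shows the graph is connected. The eigenvalues sum to 18, which equals trace(L) = 2|E|.

[0, 0.1172, 0.3820, 0.7586, 1.3820, 1.6674, 2.6180, 3.0846, 3.6180, 4.3721]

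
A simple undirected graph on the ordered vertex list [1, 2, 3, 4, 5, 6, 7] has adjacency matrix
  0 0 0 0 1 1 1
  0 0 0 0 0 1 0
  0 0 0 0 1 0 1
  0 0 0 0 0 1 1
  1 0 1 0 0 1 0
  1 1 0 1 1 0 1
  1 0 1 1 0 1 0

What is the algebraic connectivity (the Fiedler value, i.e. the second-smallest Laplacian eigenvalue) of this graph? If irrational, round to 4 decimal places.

Reading degrees in the order [1, 2, 3, 4, 5, 6, 7] gives [3, 1, 2, 2, 3, 5, 4]; set D = diag(3, 1, 2, 2, 3, 5, 4) and form L = D - A. The sorted Laplacian eigenvalues are [0, 0.9234, 1.6594, 2.3694, 3.6463, 5.2072, 6.1943]; the algebraic connectivity is the second entry, 0.9234.

0.9234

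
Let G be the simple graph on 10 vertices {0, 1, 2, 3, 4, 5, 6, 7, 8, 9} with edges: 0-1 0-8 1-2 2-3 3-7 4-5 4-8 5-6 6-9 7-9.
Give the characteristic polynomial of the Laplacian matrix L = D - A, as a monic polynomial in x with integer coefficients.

Each diagonal entry of L is the vertex degree and each off-diagonal entry is -1 where an edge is present, 0 otherwise; in the order [0, 1, 2, 3, 4, 5, 6, 7, 8, 9] the diagonal is [2, 2, 2, 2, 2, 2, 2, 2, 2, 2]. Computing det(xI - L) by cofactor expansion (or equivalently via sum-over-permutations) gives x^10 - 20x^9 + 170x^8 - 800x^7 + 2275x^6 - 4004x^5 + 4290x^4 - 2640x^3 + 825x^2 - 100x. Since p(0) = det(-L) = 0, x divides p(x). By the matrix-tree theorem the graph has (1/10) * product of the nonzero eigenvalues = 10 spanning trees. The largest eigenvalue, 4, is at most the vertex count 10.

x^10 - 20x^9 + 170x^8 - 800x^7 + 2275x^6 - 4004x^5 + 4290x^4 - 2640x^3 + 825x^2 - 100x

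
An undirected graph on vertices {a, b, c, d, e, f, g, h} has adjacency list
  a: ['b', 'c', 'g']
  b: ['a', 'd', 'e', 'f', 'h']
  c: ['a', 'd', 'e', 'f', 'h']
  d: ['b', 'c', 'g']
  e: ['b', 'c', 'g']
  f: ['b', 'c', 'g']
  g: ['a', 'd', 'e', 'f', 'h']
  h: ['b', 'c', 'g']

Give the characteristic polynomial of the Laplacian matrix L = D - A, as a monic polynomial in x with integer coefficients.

x^8 - 30x^7 + 375x^6 - 2540x^5 + 10095x^4 - 23598x^3 + 30105x^2 - 16200x

Reading degrees in the order [a, b, c, d, e, f, g, h] gives [3, 5, 5, 3, 3, 3, 5, 3]; set D = diag(3, 5, 5, 3, 3, 3, 5, 3) and form L = D - A. Computing det(xI - L) by cofactor expansion (or equivalently via sum-over-permutations) gives x^8 - 30x^7 + 375x^6 - 2540x^5 + 10095x^4 - 23598x^3 + 30105x^2 - 16200x. The constant term is 0 because L is singular (the all-ones vector lies in its kernel).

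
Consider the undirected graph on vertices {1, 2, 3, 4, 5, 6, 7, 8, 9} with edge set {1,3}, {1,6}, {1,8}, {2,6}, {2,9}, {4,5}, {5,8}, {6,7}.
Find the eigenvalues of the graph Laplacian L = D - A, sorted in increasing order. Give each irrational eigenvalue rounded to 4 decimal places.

[0, 0.1862, 0.4822, 0.7043, 1.4073, 2.1338, 2.8532, 3.5372, 4.6958]

Each diagonal entry of L is the vertex degree and each off-diagonal entry is -1 where an edge is present, 0 otherwise; in the order [1, 2, 3, 4, 5, 6, 7, 8, 9] the diagonal is [3, 2, 1, 1, 2, 3, 1, 2, 1]. The multiplicity of 0 as a Laplacian eigenvalue equals the number of connected components. The single zero eigenvalue shows the graph is connected. The largest eigenvalue, 4.6958, is at most the vertex count 9. There is one zero in the spectrum, matching the 1 component.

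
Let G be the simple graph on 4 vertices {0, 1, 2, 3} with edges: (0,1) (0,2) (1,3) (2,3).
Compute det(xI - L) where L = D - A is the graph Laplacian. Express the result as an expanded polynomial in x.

x^4 - 8x^3 + 20x^2 - 16x

With the vertex order [0, 1, 2, 3], the degrees are [2, 2, 2, 2], giving D = diag(2, 2, 2, 2) and L = D - A. Computing det(xI - L) by cofactor expansion (or equivalently via sum-over-permutations) gives x^4 - 8x^3 + 20x^2 - 16x. The constant term is 0 because L is singular (the all-ones vector lies in its kernel). The largest eigenvalue, 4, is at most the vertex count 4.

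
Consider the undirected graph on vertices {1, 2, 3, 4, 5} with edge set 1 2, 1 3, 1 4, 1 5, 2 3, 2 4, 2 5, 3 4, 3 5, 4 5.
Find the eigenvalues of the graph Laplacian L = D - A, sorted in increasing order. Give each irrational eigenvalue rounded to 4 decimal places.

Reading degrees in the order [1, 2, 3, 4, 5] gives [4, 4, 4, 4, 4]; set D = diag(4, 4, 4, 4, 4) and form L = D - A. Diagonalising L (or applying a numerical eigensolver to the 5x5 matrix) gives the spectrum above. The single zero eigenvalue shows the graph is connected.

[0, 5, 5, 5, 5]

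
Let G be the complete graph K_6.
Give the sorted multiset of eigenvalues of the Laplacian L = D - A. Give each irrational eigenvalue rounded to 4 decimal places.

The graph has 6 vertices and degree multiset [5, 5, 5, 5, 5, 5]; D is the diagonal matrix of degrees and L = D - A. Diagonalising L (or applying a numerical eigensolver to the 6x6 matrix) gives the spectrum above. The eigenvalues sum to 30, which equals trace(L) = 2|E|.

[0, 6, 6, 6, 6, 6]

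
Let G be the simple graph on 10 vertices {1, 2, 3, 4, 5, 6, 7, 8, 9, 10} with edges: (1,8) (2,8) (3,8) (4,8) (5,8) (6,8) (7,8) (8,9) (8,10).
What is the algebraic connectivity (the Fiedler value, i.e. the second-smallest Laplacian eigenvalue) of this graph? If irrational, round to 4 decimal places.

With the vertex order [1, 2, 3, 4, 5, 6, 7, 8, 9, 10], the degrees are [1, 1, 1, 1, 1, 1, 1, 9, 1, 1], giving D = diag(1, 1, 1, 1, 1, 1, 1, 9, 1, 1) and L = D - A. The smallest Laplacian eigenvalue is always 0. The next one, lambda_2 = 1, measures how hard the graph is to disconnect: larger values mean better connectivity. The largest eigenvalue, 10, is at most the vertex count 10.

1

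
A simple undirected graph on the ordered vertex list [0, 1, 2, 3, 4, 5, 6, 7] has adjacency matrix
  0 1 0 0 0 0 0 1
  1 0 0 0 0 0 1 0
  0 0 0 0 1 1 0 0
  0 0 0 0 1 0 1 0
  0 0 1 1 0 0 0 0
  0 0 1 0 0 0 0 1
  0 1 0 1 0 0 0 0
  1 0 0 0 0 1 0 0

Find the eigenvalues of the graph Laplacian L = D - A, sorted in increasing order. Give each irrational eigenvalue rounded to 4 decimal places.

[0, 0.5858, 0.5858, 2, 2, 3.4142, 3.4142, 4]

Each diagonal entry of L is the vertex degree and each off-diagonal entry is -1 where an edge is present, 0 otherwise; in the order [0, 1, 2, 3, 4, 5, 6, 7] the diagonal is [2, 2, 2, 2, 2, 2, 2, 2]. Diagonalising L (or applying a numerical eigensolver to the 8x8 matrix) gives the spectrum above. The single zero eigenvalue shows the graph is connected.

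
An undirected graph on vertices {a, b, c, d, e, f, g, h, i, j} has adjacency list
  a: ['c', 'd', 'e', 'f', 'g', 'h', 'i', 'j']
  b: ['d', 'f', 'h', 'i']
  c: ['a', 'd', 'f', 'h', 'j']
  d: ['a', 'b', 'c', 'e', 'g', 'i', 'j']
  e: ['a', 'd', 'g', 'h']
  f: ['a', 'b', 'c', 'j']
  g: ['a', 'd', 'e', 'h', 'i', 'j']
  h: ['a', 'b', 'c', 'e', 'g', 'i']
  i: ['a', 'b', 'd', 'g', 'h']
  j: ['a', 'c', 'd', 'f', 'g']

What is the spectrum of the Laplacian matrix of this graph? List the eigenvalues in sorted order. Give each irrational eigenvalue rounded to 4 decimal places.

[0, 2.9468, 3.4173, 4.6282, 5.3638, 5.7618, 6.6023, 7.4411, 8.6201, 9.2186]

With the vertex order [a, b, c, d, e, f, g, h, i, j], the degrees are [8, 4, 5, 7, 4, 4, 6, 6, 5, 5], giving D = diag(8, 4, 5, 7, 4, 4, 6, 6, 5, 5) and L = D - A. L is symmetric positive semidefinite, so every eigenvalue is real and nonnegative. By the matrix-tree theorem the graph has (1/10) * product of the nonzero eigenvalues = 562320 spanning trees. The largest eigenvalue, 9.2186, is at most the vertex count 10.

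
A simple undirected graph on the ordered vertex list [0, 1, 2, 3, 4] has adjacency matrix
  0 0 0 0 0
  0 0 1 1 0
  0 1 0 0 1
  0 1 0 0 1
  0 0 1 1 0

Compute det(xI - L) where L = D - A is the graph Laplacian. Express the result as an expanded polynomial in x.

x^5 - 8x^4 + 20x^3 - 16x^2

With the vertex order [0, 1, 2, 3, 4], the degrees are [0, 2, 2, 2, 2], giving D = diag(0, 2, 2, 2, 2) and L = D - A. L has integer entries, so p(x) = det(xI - L) has integer coefficients. Expanding the determinant yields x^5 - 8x^4 + 20x^3 - 16x^2. Since p(0) = det(-L) = 0, x divides p(x). The eigenvalues sum to 8, which equals trace(L) = 2|E|. The largest eigenvalue, 4, is at most the vertex count 5.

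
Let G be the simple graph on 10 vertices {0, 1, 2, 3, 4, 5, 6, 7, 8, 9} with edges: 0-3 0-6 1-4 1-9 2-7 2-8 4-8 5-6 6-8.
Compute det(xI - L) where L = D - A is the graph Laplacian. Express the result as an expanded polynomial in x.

With the vertex order [0, 1, 2, 3, 4, 5, 6, 7, 8, 9], the degrees are [2, 2, 2, 1, 2, 1, 3, 1, 3, 1], giving D = diag(2, 2, 2, 1, 2, 1, 3, 1, 3, 1) and L = D - A. Computing det(xI - L) by cofactor expansion (or equivalently via sum-over-permutations) gives x^10 - 18x^9 + 134x^8 - 536x^7 + 1252x^6 - 1738x^5 + 1399x^4 - 612x^3 + 129x^2 - 10x. Since p(0) = det(-L) = 0, x divides p(x). The eigenvalues sum to 18, which equals trace(L) = 2|E|. The largest eigenvalue, 4.7517, is at most the vertex count 10.

x^10 - 18x^9 + 134x^8 - 536x^7 + 1252x^6 - 1738x^5 + 1399x^4 - 612x^3 + 129x^2 - 10x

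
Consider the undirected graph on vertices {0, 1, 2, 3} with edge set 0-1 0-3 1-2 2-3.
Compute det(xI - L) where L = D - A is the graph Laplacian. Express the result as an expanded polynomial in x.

Each diagonal entry of L is the vertex degree and each off-diagonal entry is -1 where an edge is present, 0 otherwise; in the order [0, 1, 2, 3] the diagonal is [2, 2, 2, 2]. Computing det(xI - L) by cofactor expansion (or equivalently via sum-over-permutations) gives x^4 - 8x^3 + 20x^2 - 16x. The constant term is 0 because L is singular (the all-ones vector lies in its kernel). There is one zero in the spectrum, matching the 1 component.

x^4 - 8x^3 + 20x^2 - 16x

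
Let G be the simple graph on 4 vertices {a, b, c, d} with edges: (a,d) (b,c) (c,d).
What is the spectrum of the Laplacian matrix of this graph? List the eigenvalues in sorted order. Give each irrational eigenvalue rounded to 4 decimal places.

Reading degrees in the order [a, b, c, d] gives [1, 1, 2, 2]; set D = diag(1, 1, 2, 2) and form L = D - A. The multiplicity of 0 as a Laplacian eigenvalue equals the number of connected components. The single zero eigenvalue shows the graph is connected.

[0, 0.5858, 2, 3.4142]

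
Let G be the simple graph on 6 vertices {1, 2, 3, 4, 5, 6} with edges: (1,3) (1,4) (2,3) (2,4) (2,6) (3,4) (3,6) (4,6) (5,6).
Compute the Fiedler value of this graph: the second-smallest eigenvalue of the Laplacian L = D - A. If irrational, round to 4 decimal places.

0.8929

With the vertex order [1, 2, 3, 4, 5, 6], the degrees are [2, 3, 4, 4, 1, 4], giving D = diag(2, 3, 4, 4, 1, 4) and L = D - A. The smallest Laplacian eigenvalue is always 0. The next one, lambda_2 = 0.8929, measures how hard the graph is to disconnect: larger values mean better connectivity.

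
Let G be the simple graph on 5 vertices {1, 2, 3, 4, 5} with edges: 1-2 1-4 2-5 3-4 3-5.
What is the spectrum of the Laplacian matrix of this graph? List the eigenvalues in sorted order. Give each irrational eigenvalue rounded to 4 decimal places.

[0, 1.3820, 1.3820, 3.6180, 3.6180]

Reading degrees in the order [1, 2, 3, 4, 5] gives [2, 2, 2, 2, 2]; set D = diag(2, 2, 2, 2, 2) and form L = D - A. Since every row of L sums to 0, the all-ones vector is in the kernel and 0 is an eigenvalue. The single zero eigenvalue shows the graph is connected.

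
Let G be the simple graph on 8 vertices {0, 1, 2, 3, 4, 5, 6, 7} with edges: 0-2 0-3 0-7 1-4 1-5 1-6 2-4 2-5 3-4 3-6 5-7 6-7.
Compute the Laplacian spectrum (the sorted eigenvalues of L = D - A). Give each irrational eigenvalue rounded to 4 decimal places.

[0, 2, 2, 2, 4, 4, 4, 6]

With the vertex order [0, 1, 2, 3, 4, 5, 6, 7], the degrees are [3, 3, 3, 3, 3, 3, 3, 3], giving D = diag(3, 3, 3, 3, 3, 3, 3, 3) and L = D - A. L is symmetric positive semidefinite, so every eigenvalue is real and nonnegative. There is one zero in the spectrum, matching the 1 component.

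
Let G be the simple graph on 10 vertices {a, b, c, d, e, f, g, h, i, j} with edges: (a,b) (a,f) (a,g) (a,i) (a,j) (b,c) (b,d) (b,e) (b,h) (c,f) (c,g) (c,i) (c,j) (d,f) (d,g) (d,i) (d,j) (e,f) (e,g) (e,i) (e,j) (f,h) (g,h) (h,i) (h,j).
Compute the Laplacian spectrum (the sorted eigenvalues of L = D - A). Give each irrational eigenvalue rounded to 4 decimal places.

[0, 5, 5, 5, 5, 5, 5, 5, 5, 10]

Reading degrees in the order [a, b, c, d, e, f, g, h, i, j] gives [5, 5, 5, 5, 5, 5, 5, 5, 5, 5]; set D = diag(5, 5, 5, 5, 5, 5, 5, 5, 5, 5) and form L = D - A. Diagonalising L (or applying a numerical eigensolver to the 10x10 matrix) gives the spectrum above. There is one zero in the spectrum, matching the 1 component. The largest eigenvalue, 10, is at most the vertex count 10.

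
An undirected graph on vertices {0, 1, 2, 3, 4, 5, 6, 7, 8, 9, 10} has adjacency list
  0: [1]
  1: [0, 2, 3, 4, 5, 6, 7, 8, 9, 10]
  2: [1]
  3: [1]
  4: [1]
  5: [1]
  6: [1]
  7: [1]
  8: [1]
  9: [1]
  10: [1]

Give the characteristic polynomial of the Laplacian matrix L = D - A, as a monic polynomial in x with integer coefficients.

x^11 - 20x^10 + 135x^9 - 480x^8 + 1050x^7 - 1512x^6 + 1470x^5 - 960x^4 + 405x^3 - 100x^2 + 11x

With the vertex order [0, 1, 2, 3, 4, 5, 6, 7, 8, 9, 10], the degrees are [1, 10, 1, 1, 1, 1, 1, 1, 1, 1, 1], giving D = diag(1, 10, 1, 1, 1, 1, 1, 1, 1, 1, 1) and L = D - A. Computing det(xI - L) by cofactor expansion (or equivalently via sum-over-permutations) gives x^11 - 20x^10 + 135x^9 - 480x^8 + 1050x^7 - 1512x^6 + 1470x^5 - 960x^4 + 405x^3 - 100x^2 + 11x. Since p(0) = det(-L) = 0, x divides p(x). The largest eigenvalue, 11, is at most the vertex count 11. The eigenvalues sum to 20, which equals trace(L) = 2|E|.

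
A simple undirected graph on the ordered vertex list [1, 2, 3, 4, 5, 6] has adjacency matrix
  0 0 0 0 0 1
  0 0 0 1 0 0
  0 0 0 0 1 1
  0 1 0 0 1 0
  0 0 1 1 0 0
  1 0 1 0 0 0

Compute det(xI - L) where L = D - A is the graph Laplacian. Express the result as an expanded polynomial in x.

Each diagonal entry of L is the vertex degree and each off-diagonal entry is -1 where an edge is present, 0 otherwise; in the order [1, 2, 3, 4, 5, 6] the diagonal is [1, 1, 2, 2, 2, 2]. L has integer entries, so p(x) = det(xI - L) has integer coefficients. Expanding the determinant yields x^6 - 10x^5 + 36x^4 - 56x^3 + 35x^2 - 6x. The coefficient of x^5 equals -trace(L) = -10, matching the sum of degrees. By the matrix-tree theorem the graph has (1/6) * product of the nonzero eigenvalues = 1 spanning tree.

x^6 - 10x^5 + 36x^4 - 56x^3 + 35x^2 - 6x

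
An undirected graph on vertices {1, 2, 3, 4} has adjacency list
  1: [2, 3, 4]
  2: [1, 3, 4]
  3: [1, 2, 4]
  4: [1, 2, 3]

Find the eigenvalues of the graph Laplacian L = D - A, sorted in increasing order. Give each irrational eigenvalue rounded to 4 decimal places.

Each diagonal entry of L is the vertex degree and each off-diagonal entry is -1 where an edge is present, 0 otherwise; in the order [1, 2, 3, 4] the diagonal is [3, 3, 3, 3]. Since every row of L sums to 0, the all-ones vector is in the kernel and 0 is an eigenvalue. The single zero eigenvalue shows the graph is connected. The eigenvalues sum to 12, which equals trace(L) = 2|E|. The largest eigenvalue, 4, is at most the vertex count 4.

[0, 4, 4, 4]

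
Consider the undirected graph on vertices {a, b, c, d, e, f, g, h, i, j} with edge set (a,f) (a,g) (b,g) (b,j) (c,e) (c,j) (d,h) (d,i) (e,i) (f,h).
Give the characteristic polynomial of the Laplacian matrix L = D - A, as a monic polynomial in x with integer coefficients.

x^10 - 20x^9 + 170x^8 - 800x^7 + 2275x^6 - 4004x^5 + 4290x^4 - 2640x^3 + 825x^2 - 100x

Each diagonal entry of L is the vertex degree and each off-diagonal entry is -1 where an edge is present, 0 otherwise; in the order [a, b, c, d, e, f, g, h, i, j] the diagonal is [2, 2, 2, 2, 2, 2, 2, 2, 2, 2]. L has integer entries, so p(x) = det(xI - L) has integer coefficients. Expanding the determinant yields x^10 - 20x^9 + 170x^8 - 800x^7 + 2275x^6 - 4004x^5 + 4290x^4 - 2640x^3 + 825x^2 - 100x. The coefficient of x^9 equals -trace(L) = -20, matching the sum of degrees. The largest eigenvalue, 4, is at most the vertex count 10. There is one zero in the spectrum, matching the 1 component.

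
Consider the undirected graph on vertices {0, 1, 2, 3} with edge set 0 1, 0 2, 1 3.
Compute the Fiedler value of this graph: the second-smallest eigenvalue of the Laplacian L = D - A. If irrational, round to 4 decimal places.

Each diagonal entry of L is the vertex degree and each off-diagonal entry is -1 where an edge is present, 0 otherwise; in the order [0, 1, 2, 3] the diagonal is [2, 2, 1, 1]. The smallest Laplacian eigenvalue is always 0. The next one, lambda_2 = 0.5858, measures how hard the graph is to disconnect: larger values mean better connectivity.

0.5858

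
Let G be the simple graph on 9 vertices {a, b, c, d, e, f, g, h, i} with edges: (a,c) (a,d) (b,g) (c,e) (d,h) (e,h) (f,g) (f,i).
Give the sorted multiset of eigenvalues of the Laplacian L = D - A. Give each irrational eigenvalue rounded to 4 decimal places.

Each diagonal entry of L is the vertex degree and each off-diagonal entry is -1 where an edge is present, 0 otherwise; in the order [a, b, c, d, e, f, g, h, i] the diagonal is [2, 1, 2, 2, 2, 2, 2, 2, 1]. Diagonalising L (or applying a numerical eigensolver to the 9x9 matrix) gives the spectrum above. The 2 zero eigenvalues correspond to the 2 connected components. The largest eigenvalue, 3.6180, is at most the vertex count 9.

[0, 0, 0.5858, 1.3820, 1.3820, 2, 3.4142, 3.6180, 3.6180]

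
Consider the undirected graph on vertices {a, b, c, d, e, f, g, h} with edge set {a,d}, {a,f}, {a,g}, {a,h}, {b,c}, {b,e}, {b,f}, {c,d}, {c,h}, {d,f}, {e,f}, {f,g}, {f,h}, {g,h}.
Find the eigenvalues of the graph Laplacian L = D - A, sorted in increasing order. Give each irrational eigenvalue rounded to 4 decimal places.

Each diagonal entry of L is the vertex degree and each off-diagonal entry is -1 where an edge is present, 0 otherwise; in the order [a, b, c, d, e, f, g, h] the diagonal is [4, 3, 3, 3, 2, 6, 3, 4]. L is symmetric positive semidefinite, so every eigenvalue is real and nonnegative. The single zero eigenvalue shows the graph is connected.

[0, 1.3886, 2.1939, 3.0442, 4, 4.6260, 5.5534, 7.1938]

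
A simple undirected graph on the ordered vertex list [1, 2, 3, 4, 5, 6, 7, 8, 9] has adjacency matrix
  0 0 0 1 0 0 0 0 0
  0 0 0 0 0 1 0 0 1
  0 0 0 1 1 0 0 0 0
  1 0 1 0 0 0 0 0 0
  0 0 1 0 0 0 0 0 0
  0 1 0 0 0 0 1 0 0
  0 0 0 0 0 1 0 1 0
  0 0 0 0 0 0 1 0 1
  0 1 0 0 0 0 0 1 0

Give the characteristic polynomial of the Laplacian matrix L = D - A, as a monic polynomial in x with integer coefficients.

x^9 - 16x^8 + 105x^7 - 364x^6 + 715x^5 - 790x^4 + 450x^3 - 100x^2

Each diagonal entry of L is the vertex degree and each off-diagonal entry is -1 where an edge is present, 0 otherwise; in the order [1, 2, 3, 4, 5, 6, 7, 8, 9] the diagonal is [1, 2, 2, 2, 1, 2, 2, 2, 2]. L has integer entries, so p(x) = det(xI - L) has integer coefficients. Expanding the determinant yields x^9 - 16x^8 + 105x^7 - 364x^6 + 715x^5 - 790x^4 + 450x^3 - 100x^2. The coefficient of x^8 equals -trace(L) = -16, matching the sum of degrees. The eigenvalues sum to 16, which equals trace(L) = 2|E|. The largest eigenvalue, 3.6180, is at most the vertex count 9.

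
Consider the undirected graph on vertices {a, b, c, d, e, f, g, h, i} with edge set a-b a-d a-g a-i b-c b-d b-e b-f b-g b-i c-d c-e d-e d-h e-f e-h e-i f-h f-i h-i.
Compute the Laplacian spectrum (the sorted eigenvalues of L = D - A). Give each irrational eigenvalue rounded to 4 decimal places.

With the vertex order [a, b, c, d, e, f, g, h, i], the degrees are [4, 7, 3, 5, 6, 4, 2, 4, 5], giving D = diag(4, 7, 3, 5, 6, 4, 2, 4, 5) and L = D - A. L is symmetric positive semidefinite, so every eigenvalue is real and nonnegative. By the matrix-tree theorem the graph has (1/9) * product of the nonzero eigenvalues = 17400 spanning trees.

[0, 1.6200, 2.6319, 3.9000, 4.4908, 5.6125, 6.2293, 7.3097, 8.2058]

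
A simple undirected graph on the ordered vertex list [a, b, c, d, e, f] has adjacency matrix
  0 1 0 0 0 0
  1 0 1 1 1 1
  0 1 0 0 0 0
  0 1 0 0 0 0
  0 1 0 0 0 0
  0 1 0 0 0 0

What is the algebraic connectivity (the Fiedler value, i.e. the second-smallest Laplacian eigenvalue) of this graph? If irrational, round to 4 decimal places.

Reading degrees in the order [a, b, c, d, e, f] gives [1, 5, 1, 1, 1, 1]; set D = diag(1, 5, 1, 1, 1, 1) and form L = D - A. The sorted Laplacian eigenvalues are [0, 1, 1, 1, 1, 6]; the algebraic connectivity is the second entry, 1. The eigenvalues sum to 10, which equals trace(L) = 2|E|.

1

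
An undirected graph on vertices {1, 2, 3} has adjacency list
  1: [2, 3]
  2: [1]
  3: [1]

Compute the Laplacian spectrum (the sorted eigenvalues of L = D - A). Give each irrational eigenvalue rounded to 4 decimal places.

[0, 1, 3]

Each diagonal entry of L is the vertex degree and each off-diagonal entry is -1 where an edge is present, 0 otherwise; in the order [1, 2, 3] the diagonal is [2, 1, 1]. L is symmetric positive semidefinite, so every eigenvalue is real and nonnegative. By the matrix-tree theorem the graph has (1/3) * product of the nonzero eigenvalues = 1 spanning tree. The eigenvalues sum to 4, which equals trace(L) = 2|E|.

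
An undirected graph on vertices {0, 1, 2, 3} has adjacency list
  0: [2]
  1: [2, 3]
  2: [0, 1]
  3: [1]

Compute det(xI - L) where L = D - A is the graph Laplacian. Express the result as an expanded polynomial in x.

x^4 - 6x^3 + 10x^2 - 4x

Each diagonal entry of L is the vertex degree and each off-diagonal entry is -1 where an edge is present, 0 otherwise; in the order [0, 1, 2, 3] the diagonal is [1, 2, 2, 1]. Computing det(xI - L) by cofactor expansion (or equivalently via sum-over-permutations) gives x^4 - 6x^3 + 10x^2 - 4x. The coefficient of x^3 equals -trace(L) = -6, matching the sum of degrees. The largest eigenvalue, 3.4142, is at most the vertex count 4. The eigenvalues sum to 6, which equals trace(L) = 2|E|.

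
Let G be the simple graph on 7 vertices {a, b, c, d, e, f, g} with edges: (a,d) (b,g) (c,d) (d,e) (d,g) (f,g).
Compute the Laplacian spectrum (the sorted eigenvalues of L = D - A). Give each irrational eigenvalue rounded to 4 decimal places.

[0, 0.3983, 1, 1, 1, 3.3399, 5.2618]

Reading degrees in the order [a, b, c, d, e, f, g] gives [1, 1, 1, 4, 1, 1, 3]; set D = diag(1, 1, 1, 4, 1, 1, 3) and form L = D - A. L is symmetric positive semidefinite, so every eigenvalue is real and nonnegative. The eigenvalues sum to 12, which equals trace(L) = 2|E|.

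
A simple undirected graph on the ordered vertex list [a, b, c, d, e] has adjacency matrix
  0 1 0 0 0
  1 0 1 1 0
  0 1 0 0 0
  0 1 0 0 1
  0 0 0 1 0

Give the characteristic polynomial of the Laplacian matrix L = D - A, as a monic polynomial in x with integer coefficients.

Reading degrees in the order [a, b, c, d, e] gives [1, 3, 1, 2, 1]; set D = diag(1, 3, 1, 2, 1) and form L = D - A. Computing det(xI - L) by cofactor expansion (or equivalently via sum-over-permutations) gives x^5 - 8x^4 + 20x^3 - 18x^2 + 5x. The constant term is 0 because L is singular (the all-ones vector lies in its kernel). The largest eigenvalue, 4.1701, is at most the vertex count 5.

x^5 - 8x^4 + 20x^3 - 18x^2 + 5x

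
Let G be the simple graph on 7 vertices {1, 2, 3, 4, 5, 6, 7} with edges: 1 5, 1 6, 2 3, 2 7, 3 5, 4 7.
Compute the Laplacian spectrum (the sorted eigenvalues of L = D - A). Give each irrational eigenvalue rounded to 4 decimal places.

[0, 0.1981, 0.7530, 1.5550, 2.4450, 3.2470, 3.8019]

Reading degrees in the order [1, 2, 3, 4, 5, 6, 7] gives [2, 2, 2, 1, 2, 1, 2]; set D = diag(2, 2, 2, 1, 2, 1, 2) and form L = D - A. Diagonalising L (or applying a numerical eigensolver to the 7x7 matrix) gives the spectrum above.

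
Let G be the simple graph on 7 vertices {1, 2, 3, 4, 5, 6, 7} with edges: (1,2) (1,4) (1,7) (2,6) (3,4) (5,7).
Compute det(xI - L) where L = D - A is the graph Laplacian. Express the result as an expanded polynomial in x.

Reading degrees in the order [1, 2, 3, 4, 5, 6, 7] gives [3, 2, 1, 2, 1, 1, 2]; set D = diag(3, 2, 1, 2, 1, 1, 2) and form L = D - A. L has integer entries, so p(x) = det(xI - L) has integer coefficients. Expanding the determinant yields x^7 - 12x^6 + 54x^5 - 114x^4 + 114x^3 - 48x^2 + 7x. Since p(0) = det(-L) = 0, x divides p(x). By the matrix-tree theorem the graph has (1/7) * product of the nonzero eigenvalues = 1 spanning tree. The largest eigenvalue, 4.4142, is at most the vertex count 7.

x^7 - 12x^6 + 54x^5 - 114x^4 + 114x^3 - 48x^2 + 7x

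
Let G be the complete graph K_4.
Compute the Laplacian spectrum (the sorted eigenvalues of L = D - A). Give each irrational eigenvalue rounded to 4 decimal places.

The graph has 4 vertices and degree multiset [3, 3, 3, 3]; D is the diagonal matrix of degrees and L = D - A. L is symmetric positive semidefinite, so every eigenvalue is real and nonnegative. By the matrix-tree theorem the graph has (1/4) * product of the nonzero eigenvalues = 16 spanning trees. The largest eigenvalue, 4, is at most the vertex count 4.

[0, 4, 4, 4]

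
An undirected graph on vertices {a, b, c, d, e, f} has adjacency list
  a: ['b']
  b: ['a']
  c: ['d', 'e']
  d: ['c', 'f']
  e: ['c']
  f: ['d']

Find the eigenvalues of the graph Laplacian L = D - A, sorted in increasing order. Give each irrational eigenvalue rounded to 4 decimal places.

With the vertex order [a, b, c, d, e, f], the degrees are [1, 1, 2, 2, 1, 1], giving D = diag(1, 1, 2, 2, 1, 1) and L = D - A. Diagonalising L (or applying a numerical eigensolver to the 6x6 matrix) gives the spectrum above. The 2 zero eigenvalues correspond to the 2 connected components.

[0, 0, 0.5858, 2, 2, 3.4142]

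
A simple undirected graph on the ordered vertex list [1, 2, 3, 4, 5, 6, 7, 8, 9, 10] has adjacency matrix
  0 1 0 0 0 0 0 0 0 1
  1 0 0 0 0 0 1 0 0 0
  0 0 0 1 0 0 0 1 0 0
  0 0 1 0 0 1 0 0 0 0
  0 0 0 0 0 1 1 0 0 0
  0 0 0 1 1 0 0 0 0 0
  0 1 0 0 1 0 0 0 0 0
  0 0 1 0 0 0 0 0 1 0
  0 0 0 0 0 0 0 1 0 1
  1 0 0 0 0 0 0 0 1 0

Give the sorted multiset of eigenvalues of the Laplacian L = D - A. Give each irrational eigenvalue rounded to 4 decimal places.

Each diagonal entry of L is the vertex degree and each off-diagonal entry is -1 where an edge is present, 0 otherwise; in the order [1, 2, 3, 4, 5, 6, 7, 8, 9, 10] the diagonal is [2, 2, 2, 2, 2, 2, 2, 2, 2, 2]. Diagonalising L (or applying a numerical eigensolver to the 10x10 matrix) gives the spectrum above. The single zero eigenvalue shows the graph is connected. By the matrix-tree theorem the graph has (1/10) * product of the nonzero eigenvalues = 10 spanning trees.

[0, 0.3820, 0.3820, 1.3820, 1.3820, 2.6180, 2.6180, 3.6180, 3.6180, 4]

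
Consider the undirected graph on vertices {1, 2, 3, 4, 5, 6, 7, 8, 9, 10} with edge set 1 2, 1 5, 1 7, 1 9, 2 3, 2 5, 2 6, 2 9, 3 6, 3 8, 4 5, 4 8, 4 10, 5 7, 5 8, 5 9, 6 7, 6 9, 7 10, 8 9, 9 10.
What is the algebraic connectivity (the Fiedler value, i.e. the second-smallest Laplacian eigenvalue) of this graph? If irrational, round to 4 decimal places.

1.8512

Reading degrees in the order [1, 2, 3, 4, 5, 6, 7, 8, 9, 10] gives [4, 5, 3, 3, 6, 4, 4, 4, 6, 3]; set D = diag(4, 5, 3, 3, 6, 4, 4, 4, 6, 3) and form L = D - A. The smallest Laplacian eigenvalue is always 0. The next one, lambda_2 = 1.8512, measures how hard the graph is to disconnect: larger values mean better connectivity. The eigenvalues sum to 42, which equals trace(L) = 2|E|.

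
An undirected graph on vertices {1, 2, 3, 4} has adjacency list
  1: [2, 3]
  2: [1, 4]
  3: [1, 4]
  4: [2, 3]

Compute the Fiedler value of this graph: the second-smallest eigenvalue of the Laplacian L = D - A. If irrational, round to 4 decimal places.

Each diagonal entry of L is the vertex degree and each off-diagonal entry is -1 where an edge is present, 0 otherwise; in the order [1, 2, 3, 4] the diagonal is [2, 2, 2, 2]. The sorted Laplacian eigenvalues are [0, 2, 2, 4]; the algebraic connectivity is the second entry, 2. The eigenvalues sum to 8, which equals trace(L) = 2|E|.

2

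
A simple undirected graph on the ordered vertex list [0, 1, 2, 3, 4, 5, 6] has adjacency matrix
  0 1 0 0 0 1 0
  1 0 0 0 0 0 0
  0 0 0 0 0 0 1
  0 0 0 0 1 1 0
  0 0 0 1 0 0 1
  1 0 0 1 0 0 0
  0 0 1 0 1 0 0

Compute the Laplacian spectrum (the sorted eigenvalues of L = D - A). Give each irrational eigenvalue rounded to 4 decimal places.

Each diagonal entry of L is the vertex degree and each off-diagonal entry is -1 where an edge is present, 0 otherwise; in the order [0, 1, 2, 3, 4, 5, 6] the diagonal is [2, 1, 1, 2, 2, 2, 2]. Diagonalising L (or applying a numerical eigensolver to the 7x7 matrix) gives the spectrum above. The single zero eigenvalue shows the graph is connected. The largest eigenvalue, 3.8019, is at most the vertex count 7.

[0, 0.1981, 0.7530, 1.5550, 2.4450, 3.2470, 3.8019]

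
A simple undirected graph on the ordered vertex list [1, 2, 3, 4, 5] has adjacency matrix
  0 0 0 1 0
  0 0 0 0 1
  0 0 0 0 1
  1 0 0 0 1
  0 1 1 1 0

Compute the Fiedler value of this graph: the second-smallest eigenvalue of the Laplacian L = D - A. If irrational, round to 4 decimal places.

0.5188

With the vertex order [1, 2, 3, 4, 5], the degrees are [1, 1, 1, 2, 3], giving D = diag(1, 1, 1, 2, 3) and L = D - A. The smallest Laplacian eigenvalue is always 0. The next one, lambda_2 = 0.5188, measures how hard the graph is to disconnect: larger values mean better connectivity. There is one zero in the spectrum, matching the 1 component. By the matrix-tree theorem the graph has (1/5) * product of the nonzero eigenvalues = 1 spanning tree.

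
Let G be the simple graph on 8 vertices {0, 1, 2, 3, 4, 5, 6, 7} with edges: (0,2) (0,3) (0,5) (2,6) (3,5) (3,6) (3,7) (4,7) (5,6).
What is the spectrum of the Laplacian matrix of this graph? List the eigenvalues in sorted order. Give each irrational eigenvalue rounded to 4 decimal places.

With the vertex order [0, 1, 2, 3, 4, 5, 6, 7], the degrees are [3, 0, 2, 4, 1, 3, 3, 2], giving D = diag(3, 0, 2, 4, 1, 3, 3, 2) and L = D - A. Diagonalising L (or applying a numerical eigensolver to the 8x8 matrix) gives the spectrum above. The 2 zero eigenvalues correspond to the 2 connected components. The largest eigenvalue, 5.4142, is at most the vertex count 8.

[0, 0, 0.4384, 2, 2.5858, 3, 4.5616, 5.4142]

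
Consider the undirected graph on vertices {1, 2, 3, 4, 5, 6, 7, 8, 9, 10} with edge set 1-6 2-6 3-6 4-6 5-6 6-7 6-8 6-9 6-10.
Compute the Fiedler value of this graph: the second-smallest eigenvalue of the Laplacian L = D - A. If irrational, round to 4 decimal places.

1

With the vertex order [1, 2, 3, 4, 5, 6, 7, 8, 9, 10], the degrees are [1, 1, 1, 1, 1, 9, 1, 1, 1, 1], giving D = diag(1, 1, 1, 1, 1, 9, 1, 1, 1, 1) and L = D - A. The sorted Laplacian eigenvalues are [0, 1, 1, 1, 1, 1, 1, 1, 1, 10]; the algebraic connectivity is the second entry, 1.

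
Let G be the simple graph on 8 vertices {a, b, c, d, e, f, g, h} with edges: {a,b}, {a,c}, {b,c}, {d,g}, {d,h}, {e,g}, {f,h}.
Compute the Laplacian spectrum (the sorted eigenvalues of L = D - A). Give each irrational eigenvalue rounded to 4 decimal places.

[0, 0, 0.3820, 1.3820, 2.6180, 3, 3, 3.6180]

With the vertex order [a, b, c, d, e, f, g, h], the degrees are [2, 2, 2, 2, 1, 1, 2, 2], giving D = diag(2, 2, 2, 2, 1, 1, 2, 2) and L = D - A. L is symmetric positive semidefinite, so every eigenvalue is real and nonnegative. The 2 zero eigenvalues correspond to the 2 connected components. The eigenvalues sum to 14, which equals trace(L) = 2|E|.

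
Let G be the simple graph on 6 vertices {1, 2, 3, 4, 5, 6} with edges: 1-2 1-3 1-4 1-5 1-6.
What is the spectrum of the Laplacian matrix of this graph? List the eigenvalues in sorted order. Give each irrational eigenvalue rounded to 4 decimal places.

Reading degrees in the order [1, 2, 3, 4, 5, 6] gives [5, 1, 1, 1, 1, 1]; set D = diag(5, 1, 1, 1, 1, 1) and form L = D - A. The multiplicity of 0 as a Laplacian eigenvalue equals the number of connected components. The eigenvalues sum to 10, which equals trace(L) = 2|E|.

[0, 1, 1, 1, 1, 6]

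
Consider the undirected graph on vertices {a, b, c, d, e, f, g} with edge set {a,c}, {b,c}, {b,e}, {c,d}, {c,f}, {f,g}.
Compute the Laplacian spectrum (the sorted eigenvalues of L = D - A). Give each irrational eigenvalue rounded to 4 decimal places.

With the vertex order [a, b, c, d, e, f, g], the degrees are [1, 2, 4, 1, 1, 2, 1], giving D = diag(1, 2, 4, 1, 1, 2, 1) and L = D - A. Diagonalising L (or applying a numerical eigensolver to the 7x7 matrix) gives the spectrum above. The single zero eigenvalue shows the graph is connected.

[0, 0.3820, 0.6086, 1, 2.2271, 2.6180, 5.1642]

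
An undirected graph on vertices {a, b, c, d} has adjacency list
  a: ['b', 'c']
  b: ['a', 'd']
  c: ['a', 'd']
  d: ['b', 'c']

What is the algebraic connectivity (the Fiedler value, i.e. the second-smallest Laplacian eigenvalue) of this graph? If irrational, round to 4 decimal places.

2

With the vertex order [a, b, c, d], the degrees are [2, 2, 2, 2], giving D = diag(2, 2, 2, 2) and L = D - A. The smallest Laplacian eigenvalue is always 0. The next one, lambda_2 = 2, measures how hard the graph is to disconnect: larger values mean better connectivity. By the matrix-tree theorem the graph has (1/4) * product of the nonzero eigenvalues = 4 spanning trees.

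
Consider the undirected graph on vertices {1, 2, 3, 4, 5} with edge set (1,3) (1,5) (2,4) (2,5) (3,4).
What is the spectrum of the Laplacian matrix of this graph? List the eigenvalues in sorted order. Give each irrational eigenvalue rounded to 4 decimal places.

[0, 1.3820, 1.3820, 3.6180, 3.6180]

Each diagonal entry of L is the vertex degree and each off-diagonal entry is -1 where an edge is present, 0 otherwise; in the order [1, 2, 3, 4, 5] the diagonal is [2, 2, 2, 2, 2]. Diagonalising L (or applying a numerical eigensolver to the 5x5 matrix) gives the spectrum above. The eigenvalues sum to 10, which equals trace(L) = 2|E|. There is one zero in the spectrum, matching the 1 component.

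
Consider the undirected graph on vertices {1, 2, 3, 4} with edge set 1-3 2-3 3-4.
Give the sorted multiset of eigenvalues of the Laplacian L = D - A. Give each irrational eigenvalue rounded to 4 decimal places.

[0, 1, 1, 4]

Each diagonal entry of L is the vertex degree and each off-diagonal entry is -1 where an edge is present, 0 otherwise; in the order [1, 2, 3, 4] the diagonal is [1, 1, 3, 1]. Diagonalising L (or applying a numerical eigensolver to the 4x4 matrix) gives the spectrum above. The eigenvalues sum to 6, which equals trace(L) = 2|E|. There is one zero in the spectrum, matching the 1 component.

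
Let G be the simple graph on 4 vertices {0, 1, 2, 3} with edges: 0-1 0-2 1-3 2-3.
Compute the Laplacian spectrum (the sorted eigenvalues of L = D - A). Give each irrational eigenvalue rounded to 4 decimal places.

With the vertex order [0, 1, 2, 3], the degrees are [2, 2, 2, 2], giving D = diag(2, 2, 2, 2) and L = D - A. Diagonalising L (or applying a numerical eigensolver to the 4x4 matrix) gives the spectrum above. The single zero eigenvalue shows the graph is connected. There is one zero in the spectrum, matching the 1 component. The largest eigenvalue, 4, is at most the vertex count 4.

[0, 2, 2, 4]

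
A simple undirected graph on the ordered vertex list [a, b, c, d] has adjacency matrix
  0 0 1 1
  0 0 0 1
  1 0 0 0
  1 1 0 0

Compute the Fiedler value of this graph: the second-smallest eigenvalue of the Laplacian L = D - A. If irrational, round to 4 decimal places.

0.5858

Reading degrees in the order [a, b, c, d] gives [2, 1, 1, 2]; set D = diag(2, 1, 1, 2) and form L = D - A. Computing the eigenvalues of L and sorting gives [0, 0.5858, 2, 3.4142]. The Fiedler value lambda_2 = 0.5858 is strictly positive, so the graph is connected. By the matrix-tree theorem the graph has (1/4) * product of the nonzero eigenvalues = 1 spanning tree. The eigenvalues sum to 6, which equals trace(L) = 2|E|.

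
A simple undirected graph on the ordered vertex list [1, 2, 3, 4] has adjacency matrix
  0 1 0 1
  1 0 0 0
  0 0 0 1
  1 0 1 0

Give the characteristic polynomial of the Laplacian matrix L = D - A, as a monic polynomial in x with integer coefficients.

x^4 - 6x^3 + 10x^2 - 4x

Each diagonal entry of L is the vertex degree and each off-diagonal entry is -1 where an edge is present, 0 otherwise; in the order [1, 2, 3, 4] the diagonal is [2, 1, 1, 2]. Computing det(xI - L) by cofactor expansion (or equivalently via sum-over-permutations) gives x^4 - 6x^3 + 10x^2 - 4x. The constant term is 0 because L is singular (the all-ones vector lies in its kernel). The eigenvalues sum to 6, which equals trace(L) = 2|E|. There is one zero in the spectrum, matching the 1 component.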